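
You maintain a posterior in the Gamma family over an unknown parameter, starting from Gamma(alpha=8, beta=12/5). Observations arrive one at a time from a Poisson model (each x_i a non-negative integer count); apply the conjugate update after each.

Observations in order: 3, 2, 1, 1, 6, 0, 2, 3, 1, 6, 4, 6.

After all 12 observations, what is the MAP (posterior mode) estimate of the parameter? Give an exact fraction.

35/12

obs 1: x=3 → posterior Gamma(11, 17/5)
obs 2: x=2 → posterior Gamma(13, 22/5)
obs 3: x=1 → posterior Gamma(14, 27/5)
obs 4: x=1 → posterior Gamma(15, 32/5)
obs 5: x=6 → posterior Gamma(21, 37/5)
obs 6: x=0 → posterior Gamma(21, 42/5)
obs 7: x=2 → posterior Gamma(23, 47/5)
obs 8: x=3 → posterior Gamma(26, 52/5)
obs 9: x=1 → posterior Gamma(27, 57/5)
obs 10: x=6 → posterior Gamma(33, 62/5)
obs 11: x=4 → posterior Gamma(37, 67/5)
obs 12: x=6 → posterior Gamma(43, 72/5)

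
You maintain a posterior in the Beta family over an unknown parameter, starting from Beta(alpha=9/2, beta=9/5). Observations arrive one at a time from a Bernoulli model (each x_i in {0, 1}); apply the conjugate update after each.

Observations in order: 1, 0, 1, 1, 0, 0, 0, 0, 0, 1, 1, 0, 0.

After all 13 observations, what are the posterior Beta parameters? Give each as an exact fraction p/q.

alpha=19/2, beta=49/5

obs 1: x=1 → posterior Beta(11/2, 9/5)
obs 2: x=0 → posterior Beta(11/2, 14/5)
obs 3: x=1 → posterior Beta(13/2, 14/5)
obs 4: x=1 → posterior Beta(15/2, 14/5)
obs 5: x=0 → posterior Beta(15/2, 19/5)
obs 6: x=0 → posterior Beta(15/2, 24/5)
obs 7: x=0 → posterior Beta(15/2, 29/5)
obs 8: x=0 → posterior Beta(15/2, 34/5)
obs 9: x=0 → posterior Beta(15/2, 39/5)
obs 10: x=1 → posterior Beta(17/2, 39/5)
obs 11: x=1 → posterior Beta(19/2, 39/5)
obs 12: x=0 → posterior Beta(19/2, 44/5)
obs 13: x=0 → posterior Beta(19/2, 49/5)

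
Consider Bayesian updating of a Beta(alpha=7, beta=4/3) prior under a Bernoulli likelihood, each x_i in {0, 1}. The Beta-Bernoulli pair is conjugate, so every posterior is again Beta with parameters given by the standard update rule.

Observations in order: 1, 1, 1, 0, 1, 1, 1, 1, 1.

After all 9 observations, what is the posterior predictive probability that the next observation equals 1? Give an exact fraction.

45/52

obs 1: x=1 → posterior Beta(8, 4/3)
obs 2: x=1 → posterior Beta(9, 4/3)
obs 3: x=1 → posterior Beta(10, 4/3)
obs 4: x=0 → posterior Beta(10, 7/3)
obs 5: x=1 → posterior Beta(11, 7/3)
obs 6: x=1 → posterior Beta(12, 7/3)
obs 7: x=1 → posterior Beta(13, 7/3)
obs 8: x=1 → posterior Beta(14, 7/3)
obs 9: x=1 → posterior Beta(15, 7/3)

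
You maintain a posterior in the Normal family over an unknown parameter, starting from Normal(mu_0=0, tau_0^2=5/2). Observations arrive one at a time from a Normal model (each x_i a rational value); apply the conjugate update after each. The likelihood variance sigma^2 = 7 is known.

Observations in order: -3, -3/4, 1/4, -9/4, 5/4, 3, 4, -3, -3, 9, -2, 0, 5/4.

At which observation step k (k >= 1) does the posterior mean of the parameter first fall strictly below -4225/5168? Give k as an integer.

k = 4

obs 1: x=-3 → posterior Normal(-15/19, 35/19)
obs 2: x=-3/4 → posterior Normal(-25/32, 35/24)
obs 3: x=1/4 → posterior Normal(-35/58, 35/29)
obs 4: x=-9/4 → posterior Normal(-115/136, 35/34)
obs 5: x=5/4 → posterior Normal(-15/26, 35/39)
obs 6: x=3 → posterior Normal(-15/88, 35/44)
obs 7: x=4 → posterior Normal(25/98, 5/7)
obs 8: x=-3 → posterior Normal(-5/108, 35/54)
obs 9: x=-3 → posterior Normal(-35/118, 35/59)
obs 10: x=9 → posterior Normal(55/128, 35/64)
obs 11: x=-2 → posterior Normal(35/138, 35/69)
obs 12: x=0 → posterior Normal(35/148, 35/74)
obs 13: x=5/4 → posterior Normal(95/316, 35/79)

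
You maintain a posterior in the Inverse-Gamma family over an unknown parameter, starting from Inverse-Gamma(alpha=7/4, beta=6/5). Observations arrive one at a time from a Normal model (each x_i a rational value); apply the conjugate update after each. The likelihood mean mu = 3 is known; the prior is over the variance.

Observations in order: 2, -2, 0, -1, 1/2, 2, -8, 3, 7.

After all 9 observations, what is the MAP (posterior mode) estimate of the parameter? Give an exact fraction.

3953/290

obs 1: x=2 → posterior Inverse-Gamma(9/4, 17/10)
obs 2: x=-2 → posterior Inverse-Gamma(11/4, 71/5)
obs 3: x=0 → posterior Inverse-Gamma(13/4, 187/10)
obs 4: x=-1 → posterior Inverse-Gamma(15/4, 267/10)
obs 5: x=1/2 → posterior Inverse-Gamma(17/4, 1193/40)
obs 6: x=2 → posterior Inverse-Gamma(19/4, 1213/40)
obs 7: x=-8 → posterior Inverse-Gamma(21/4, 3633/40)
obs 8: x=3 → posterior Inverse-Gamma(23/4, 3633/40)
obs 9: x=7 → posterior Inverse-Gamma(25/4, 3953/40)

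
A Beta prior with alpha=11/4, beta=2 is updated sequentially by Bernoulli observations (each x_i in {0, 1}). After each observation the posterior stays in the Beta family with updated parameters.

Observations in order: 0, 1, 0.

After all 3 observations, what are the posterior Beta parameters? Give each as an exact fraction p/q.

alpha=15/4, beta=4

obs 1: x=0 → posterior Beta(11/4, 3)
obs 2: x=1 → posterior Beta(15/4, 3)
obs 3: x=0 → posterior Beta(15/4, 4)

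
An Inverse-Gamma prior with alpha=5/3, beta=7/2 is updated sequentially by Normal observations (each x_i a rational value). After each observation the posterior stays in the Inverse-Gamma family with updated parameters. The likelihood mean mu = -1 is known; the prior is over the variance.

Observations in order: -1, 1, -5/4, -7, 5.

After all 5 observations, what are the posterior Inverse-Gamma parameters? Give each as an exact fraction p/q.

alpha=25/6, beta=1329/32

obs 1: x=-1 → posterior Inverse-Gamma(13/6, 7/2)
obs 2: x=1 → posterior Inverse-Gamma(8/3, 11/2)
obs 3: x=-5/4 → posterior Inverse-Gamma(19/6, 177/32)
obs 4: x=-7 → posterior Inverse-Gamma(11/3, 753/32)
obs 5: x=5 → posterior Inverse-Gamma(25/6, 1329/32)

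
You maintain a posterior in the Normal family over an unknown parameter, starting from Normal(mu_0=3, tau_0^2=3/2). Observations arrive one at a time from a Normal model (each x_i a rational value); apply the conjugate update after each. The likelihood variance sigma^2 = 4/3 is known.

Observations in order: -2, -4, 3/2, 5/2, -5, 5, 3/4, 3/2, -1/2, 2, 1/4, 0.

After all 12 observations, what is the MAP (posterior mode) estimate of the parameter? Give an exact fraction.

21/58

obs 1: x=-2 → posterior Normal(6/17, 12/17)
obs 2: x=-4 → posterior Normal(-15/13, 6/13)
obs 3: x=3/2 → posterior Normal(-33/70, 12/35)
obs 4: x=5/2 → posterior Normal(3/22, 3/11)
obs 5: x=-5 → posterior Normal(-39/53, 12/53)
obs 6: x=5 → posterior Normal(3/31, 6/31)
obs 7: x=3/4 → posterior Normal(51/284, 12/71)
obs 8: x=3/2 → posterior Normal(21/64, 3/20)
obs 9: x=-1/2 → posterior Normal(87/356, 12/89)
obs 10: x=2 → posterior Normal(159/392, 6/49)
obs 11: x=1/4 → posterior Normal(42/107, 12/107)
obs 12: x=0 → posterior Normal(21/58, 3/29)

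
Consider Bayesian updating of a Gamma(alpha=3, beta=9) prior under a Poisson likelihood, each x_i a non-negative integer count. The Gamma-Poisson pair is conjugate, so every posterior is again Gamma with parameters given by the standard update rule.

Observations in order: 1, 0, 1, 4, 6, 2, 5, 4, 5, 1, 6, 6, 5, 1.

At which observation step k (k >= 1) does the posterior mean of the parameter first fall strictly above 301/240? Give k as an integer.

k = 7

obs 1: x=1 → posterior Gamma(4, 10)
obs 2: x=0 → posterior Gamma(4, 11)
obs 3: x=1 → posterior Gamma(5, 12)
obs 4: x=4 → posterior Gamma(9, 13)
obs 5: x=6 → posterior Gamma(15, 14)
obs 6: x=2 → posterior Gamma(17, 15)
obs 7: x=5 → posterior Gamma(22, 16)
obs 8: x=4 → posterior Gamma(26, 17)
obs 9: x=5 → posterior Gamma(31, 18)
obs 10: x=1 → posterior Gamma(32, 19)
obs 11: x=6 → posterior Gamma(38, 20)
obs 12: x=6 → posterior Gamma(44, 21)
obs 13: x=5 → posterior Gamma(49, 22)
obs 14: x=1 → posterior Gamma(50, 23)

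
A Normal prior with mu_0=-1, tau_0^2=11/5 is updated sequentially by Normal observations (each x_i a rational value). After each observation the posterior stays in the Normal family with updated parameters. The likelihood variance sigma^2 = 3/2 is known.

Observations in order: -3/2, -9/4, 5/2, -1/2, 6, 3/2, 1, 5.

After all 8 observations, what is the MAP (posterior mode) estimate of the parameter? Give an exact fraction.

487/382

obs 1: x=-3/2 → posterior Normal(-48/37, 33/37)
obs 2: x=-9/4 → posterior Normal(-195/118, 33/59)
obs 3: x=5/2 → posterior Normal(-85/162, 11/27)
obs 4: x=-1/2 → posterior Normal(-107/206, 33/103)
obs 5: x=6 → posterior Normal(157/250, 33/125)
obs 6: x=3/2 → posterior Normal(223/294, 11/49)
obs 7: x=1 → posterior Normal(267/338, 33/169)
obs 8: x=5 → posterior Normal(487/382, 33/191)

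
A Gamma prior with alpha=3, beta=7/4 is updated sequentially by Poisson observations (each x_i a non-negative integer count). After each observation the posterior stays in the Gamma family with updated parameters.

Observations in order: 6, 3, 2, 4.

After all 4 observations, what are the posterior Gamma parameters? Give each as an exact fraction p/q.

obs 1: x=6 → posterior Gamma(9, 11/4)
obs 2: x=3 → posterior Gamma(12, 15/4)
obs 3: x=2 → posterior Gamma(14, 19/4)
obs 4: x=4 → posterior Gamma(18, 23/4)

alpha=18, beta=23/4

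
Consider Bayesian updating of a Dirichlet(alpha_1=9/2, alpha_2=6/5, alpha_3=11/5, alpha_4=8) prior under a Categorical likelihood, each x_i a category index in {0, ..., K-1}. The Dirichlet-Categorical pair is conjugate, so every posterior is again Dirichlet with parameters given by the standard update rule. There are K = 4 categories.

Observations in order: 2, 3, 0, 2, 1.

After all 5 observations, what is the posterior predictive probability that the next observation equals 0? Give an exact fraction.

obs 1: x=2 → posterior Dirichlet(9/2, 6/5, 16/5, 8)
obs 2: x=3 → posterior Dirichlet(9/2, 6/5, 16/5, 9)
obs 3: x=0 → posterior Dirichlet(11/2, 6/5, 16/5, 9)
obs 4: x=2 → posterior Dirichlet(11/2, 6/5, 21/5, 9)
obs 5: x=1 → posterior Dirichlet(11/2, 11/5, 21/5, 9)

5/19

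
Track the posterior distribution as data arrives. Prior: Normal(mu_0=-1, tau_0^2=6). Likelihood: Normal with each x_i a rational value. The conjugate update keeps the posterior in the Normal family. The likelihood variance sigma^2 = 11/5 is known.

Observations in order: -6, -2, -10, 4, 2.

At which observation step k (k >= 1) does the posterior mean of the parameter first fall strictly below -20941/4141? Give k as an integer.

obs 1: x=-6 → posterior Normal(-191/41, 66/41)
obs 2: x=-2 → posterior Normal(-251/71, 66/71)
obs 3: x=-10 → posterior Normal(-551/101, 66/101)
obs 4: x=4 → posterior Normal(-431/131, 66/131)
obs 5: x=2 → posterior Normal(-53/23, 66/161)

k = 3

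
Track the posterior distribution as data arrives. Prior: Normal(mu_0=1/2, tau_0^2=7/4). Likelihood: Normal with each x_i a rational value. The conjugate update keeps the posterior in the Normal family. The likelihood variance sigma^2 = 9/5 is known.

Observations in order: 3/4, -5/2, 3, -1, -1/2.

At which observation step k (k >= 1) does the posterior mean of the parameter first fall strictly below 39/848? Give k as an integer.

obs 1: x=3/4 → posterior Normal(177/284, 63/71)
obs 2: x=-5/2 → posterior Normal(-173/424, 63/106)
obs 3: x=3 → posterior Normal(247/564, 21/47)
obs 4: x=-1 → posterior Normal(107/704, 63/176)
obs 5: x=-1/2 → posterior Normal(37/844, 63/211)

k = 2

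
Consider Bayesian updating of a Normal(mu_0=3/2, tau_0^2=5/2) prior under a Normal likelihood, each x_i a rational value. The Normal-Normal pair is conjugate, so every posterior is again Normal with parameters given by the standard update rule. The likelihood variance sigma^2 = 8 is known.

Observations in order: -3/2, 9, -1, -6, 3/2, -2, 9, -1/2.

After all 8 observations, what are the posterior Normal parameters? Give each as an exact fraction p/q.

obs 1: x=-3/2 → posterior Normal(11/14, 40/21)
obs 2: x=9 → posterior Normal(123/52, 20/13)
obs 3: x=-1 → posterior Normal(113/62, 40/31)
obs 4: x=-6 → posterior Normal(53/72, 10/9)
obs 5: x=3/2 → posterior Normal(34/41, 40/41)
obs 6: x=-2 → posterior Normal(12/23, 20/23)
obs 7: x=9 → posterior Normal(23/17, 40/51)
obs 8: x=-1/2 → posterior Normal(19/16, 5/7)

mu_0=19/16, tau_0^2=5/7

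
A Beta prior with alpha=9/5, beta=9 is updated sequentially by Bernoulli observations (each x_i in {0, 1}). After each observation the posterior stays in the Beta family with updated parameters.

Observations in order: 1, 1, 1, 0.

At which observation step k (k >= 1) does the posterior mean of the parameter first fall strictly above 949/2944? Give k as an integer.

k = 3

obs 1: x=1 → posterior Beta(14/5, 9)
obs 2: x=1 → posterior Beta(19/5, 9)
obs 3: x=1 → posterior Beta(24/5, 9)
obs 4: x=0 → posterior Beta(24/5, 10)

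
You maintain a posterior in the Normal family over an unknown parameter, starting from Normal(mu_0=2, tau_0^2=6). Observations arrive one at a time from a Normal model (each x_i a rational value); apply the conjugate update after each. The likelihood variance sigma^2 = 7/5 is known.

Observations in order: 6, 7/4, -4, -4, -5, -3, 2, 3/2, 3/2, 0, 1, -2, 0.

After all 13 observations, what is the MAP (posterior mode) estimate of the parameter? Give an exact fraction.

obs 1: x=6 → posterior Normal(194/37, 42/37)
obs 2: x=7/4 → posterior Normal(493/134, 42/67)
obs 3: x=-4 → posterior Normal(253/194, 42/97)
obs 4: x=-4 → posterior Normal(13/254, 42/127)
obs 5: x=-5 → posterior Normal(-287/314, 42/157)
obs 6: x=-3 → posterior Normal(-467/374, 42/187)
obs 7: x=2 → posterior Normal(-347/434, 6/31)
obs 8: x=3/2 → posterior Normal(-257/494, 42/247)
obs 9: x=3/2 → posterior Normal(-167/554, 42/277)
obs 10: x=0 → posterior Normal(-167/614, 42/307)
obs 11: x=1 → posterior Normal(-107/674, 42/337)
obs 12: x=-2 → posterior Normal(-227/734, 42/367)
obs 13: x=0 → posterior Normal(-227/794, 42/397)

-227/794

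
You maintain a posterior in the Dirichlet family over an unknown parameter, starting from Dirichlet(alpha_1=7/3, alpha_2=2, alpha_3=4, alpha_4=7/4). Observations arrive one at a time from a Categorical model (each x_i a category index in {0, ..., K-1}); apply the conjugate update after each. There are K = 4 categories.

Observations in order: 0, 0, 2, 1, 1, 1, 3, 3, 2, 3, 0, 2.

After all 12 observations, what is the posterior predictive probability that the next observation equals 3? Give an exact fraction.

57/265

obs 1: x=0 → posterior Dirichlet(10/3, 2, 4, 7/4)
obs 2: x=0 → posterior Dirichlet(13/3, 2, 4, 7/4)
obs 3: x=2 → posterior Dirichlet(13/3, 2, 5, 7/4)
obs 4: x=1 → posterior Dirichlet(13/3, 3, 5, 7/4)
obs 5: x=1 → posterior Dirichlet(13/3, 4, 5, 7/4)
obs 6: x=1 → posterior Dirichlet(13/3, 5, 5, 7/4)
obs 7: x=3 → posterior Dirichlet(13/3, 5, 5, 11/4)
obs 8: x=3 → posterior Dirichlet(13/3, 5, 5, 15/4)
obs 9: x=2 → posterior Dirichlet(13/3, 5, 6, 15/4)
obs 10: x=3 → posterior Dirichlet(13/3, 5, 6, 19/4)
obs 11: x=0 → posterior Dirichlet(16/3, 5, 6, 19/4)
obs 12: x=2 → posterior Dirichlet(16/3, 5, 7, 19/4)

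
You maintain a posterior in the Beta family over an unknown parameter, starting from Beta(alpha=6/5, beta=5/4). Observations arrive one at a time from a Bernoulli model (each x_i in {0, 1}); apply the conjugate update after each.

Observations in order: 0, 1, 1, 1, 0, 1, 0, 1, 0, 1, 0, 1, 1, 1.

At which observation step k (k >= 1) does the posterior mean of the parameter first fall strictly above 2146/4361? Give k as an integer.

k = 2

obs 1: x=0 → posterior Beta(6/5, 9/4)
obs 2: x=1 → posterior Beta(11/5, 9/4)
obs 3: x=1 → posterior Beta(16/5, 9/4)
obs 4: x=1 → posterior Beta(21/5, 9/4)
obs 5: x=0 → posterior Beta(21/5, 13/4)
obs 6: x=1 → posterior Beta(26/5, 13/4)
obs 7: x=0 → posterior Beta(26/5, 17/4)
obs 8: x=1 → posterior Beta(31/5, 17/4)
obs 9: x=0 → posterior Beta(31/5, 21/4)
obs 10: x=1 → posterior Beta(36/5, 21/4)
obs 11: x=0 → posterior Beta(36/5, 25/4)
obs 12: x=1 → posterior Beta(41/5, 25/4)
obs 13: x=1 → posterior Beta(46/5, 25/4)
obs 14: x=1 → posterior Beta(51/5, 25/4)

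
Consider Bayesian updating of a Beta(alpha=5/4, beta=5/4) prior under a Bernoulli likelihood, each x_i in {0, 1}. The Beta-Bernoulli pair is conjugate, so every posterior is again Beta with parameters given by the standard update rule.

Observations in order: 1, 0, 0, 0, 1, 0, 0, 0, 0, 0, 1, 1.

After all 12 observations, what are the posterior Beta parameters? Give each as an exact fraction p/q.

obs 1: x=1 → posterior Beta(9/4, 5/4)
obs 2: x=0 → posterior Beta(9/4, 9/4)
obs 3: x=0 → posterior Beta(9/4, 13/4)
obs 4: x=0 → posterior Beta(9/4, 17/4)
obs 5: x=1 → posterior Beta(13/4, 17/4)
obs 6: x=0 → posterior Beta(13/4, 21/4)
obs 7: x=0 → posterior Beta(13/4, 25/4)
obs 8: x=0 → posterior Beta(13/4, 29/4)
obs 9: x=0 → posterior Beta(13/4, 33/4)
obs 10: x=0 → posterior Beta(13/4, 37/4)
obs 11: x=1 → posterior Beta(17/4, 37/4)
obs 12: x=1 → posterior Beta(21/4, 37/4)

alpha=21/4, beta=37/4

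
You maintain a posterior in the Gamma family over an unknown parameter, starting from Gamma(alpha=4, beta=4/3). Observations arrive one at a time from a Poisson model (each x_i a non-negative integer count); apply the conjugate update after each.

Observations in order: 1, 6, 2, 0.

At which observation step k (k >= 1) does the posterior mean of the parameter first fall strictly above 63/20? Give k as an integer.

obs 1: x=1 → posterior Gamma(5, 7/3)
obs 2: x=6 → posterior Gamma(11, 10/3)
obs 3: x=2 → posterior Gamma(13, 13/3)
obs 4: x=0 → posterior Gamma(13, 16/3)

k = 2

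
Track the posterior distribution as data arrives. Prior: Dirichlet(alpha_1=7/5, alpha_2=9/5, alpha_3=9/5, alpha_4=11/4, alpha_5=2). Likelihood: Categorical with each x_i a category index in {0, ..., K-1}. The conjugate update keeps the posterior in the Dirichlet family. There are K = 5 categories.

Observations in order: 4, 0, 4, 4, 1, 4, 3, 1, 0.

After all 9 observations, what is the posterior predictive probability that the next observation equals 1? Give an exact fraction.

obs 1: x=4 → posterior Dirichlet(7/5, 9/5, 9/5, 11/4, 3)
obs 2: x=0 → posterior Dirichlet(12/5, 9/5, 9/5, 11/4, 3)
obs 3: x=4 → posterior Dirichlet(12/5, 9/5, 9/5, 11/4, 4)
obs 4: x=4 → posterior Dirichlet(12/5, 9/5, 9/5, 11/4, 5)
obs 5: x=1 → posterior Dirichlet(12/5, 14/5, 9/5, 11/4, 5)
obs 6: x=4 → posterior Dirichlet(12/5, 14/5, 9/5, 11/4, 6)
obs 7: x=3 → posterior Dirichlet(12/5, 14/5, 9/5, 15/4, 6)
obs 8: x=1 → posterior Dirichlet(12/5, 19/5, 9/5, 15/4, 6)
obs 9: x=0 → posterior Dirichlet(17/5, 19/5, 9/5, 15/4, 6)

76/375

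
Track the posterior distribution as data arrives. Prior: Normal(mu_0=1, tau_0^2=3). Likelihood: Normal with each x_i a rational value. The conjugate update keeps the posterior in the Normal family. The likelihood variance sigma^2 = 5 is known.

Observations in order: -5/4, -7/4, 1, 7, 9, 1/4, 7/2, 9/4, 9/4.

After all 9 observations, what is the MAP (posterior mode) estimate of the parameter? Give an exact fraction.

obs 1: x=-5/4 → posterior Normal(5/32, 15/8)
obs 2: x=-7/4 → posterior Normal(-4/11, 15/11)
obs 3: x=1 → posterior Normal(-1/14, 15/14)
obs 4: x=7 → posterior Normal(20/17, 15/17)
obs 5: x=9 → posterior Normal(47/20, 3/4)
obs 6: x=1/4 → posterior Normal(191/92, 15/23)
obs 7: x=7/2 → posterior Normal(233/104, 15/26)
obs 8: x=9/4 → posterior Normal(65/29, 15/29)
obs 9: x=9/4 → posterior Normal(287/128, 15/32)

287/128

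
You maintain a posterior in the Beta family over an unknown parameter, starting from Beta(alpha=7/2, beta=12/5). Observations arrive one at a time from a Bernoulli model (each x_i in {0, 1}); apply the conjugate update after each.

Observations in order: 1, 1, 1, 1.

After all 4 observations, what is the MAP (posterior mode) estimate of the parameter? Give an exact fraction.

65/79

obs 1: x=1 → posterior Beta(9/2, 12/5)
obs 2: x=1 → posterior Beta(11/2, 12/5)
obs 3: x=1 → posterior Beta(13/2, 12/5)
obs 4: x=1 → posterior Beta(15/2, 12/5)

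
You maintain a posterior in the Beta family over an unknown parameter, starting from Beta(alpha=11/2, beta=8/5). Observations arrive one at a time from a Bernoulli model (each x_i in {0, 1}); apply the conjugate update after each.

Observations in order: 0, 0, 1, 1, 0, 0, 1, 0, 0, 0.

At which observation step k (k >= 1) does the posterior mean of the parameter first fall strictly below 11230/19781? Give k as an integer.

k = 8

obs 1: x=0 → posterior Beta(11/2, 13/5)
obs 2: x=0 → posterior Beta(11/2, 18/5)
obs 3: x=1 → posterior Beta(13/2, 18/5)
obs 4: x=1 → posterior Beta(15/2, 18/5)
obs 5: x=0 → posterior Beta(15/2, 23/5)
obs 6: x=0 → posterior Beta(15/2, 28/5)
obs 7: x=1 → posterior Beta(17/2, 28/5)
obs 8: x=0 → posterior Beta(17/2, 33/5)
obs 9: x=0 → posterior Beta(17/2, 38/5)
obs 10: x=0 → posterior Beta(17/2, 43/5)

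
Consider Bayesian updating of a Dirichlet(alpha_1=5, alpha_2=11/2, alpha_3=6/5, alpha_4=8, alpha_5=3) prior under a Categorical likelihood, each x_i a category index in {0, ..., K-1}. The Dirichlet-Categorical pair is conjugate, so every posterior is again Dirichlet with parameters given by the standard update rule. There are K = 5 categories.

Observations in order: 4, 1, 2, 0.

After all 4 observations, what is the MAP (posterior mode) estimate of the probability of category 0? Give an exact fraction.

obs 1: x=4 → posterior Dirichlet(5, 11/2, 6/5, 8, 4)
obs 2: x=1 → posterior Dirichlet(5, 13/2, 6/5, 8, 4)
obs 3: x=2 → posterior Dirichlet(5, 13/2, 11/5, 8, 4)
obs 4: x=0 → posterior Dirichlet(6, 13/2, 11/5, 8, 4)

50/217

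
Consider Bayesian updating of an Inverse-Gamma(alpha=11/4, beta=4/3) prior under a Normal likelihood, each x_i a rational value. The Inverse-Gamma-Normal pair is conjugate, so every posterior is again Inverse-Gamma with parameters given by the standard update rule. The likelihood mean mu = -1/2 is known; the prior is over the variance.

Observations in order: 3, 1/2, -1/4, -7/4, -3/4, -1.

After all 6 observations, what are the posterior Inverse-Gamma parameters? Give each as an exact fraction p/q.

alpha=23/4, beta=857/96

obs 1: x=3 → posterior Inverse-Gamma(13/4, 179/24)
obs 2: x=1/2 → posterior Inverse-Gamma(15/4, 191/24)
obs 3: x=-1/4 → posterior Inverse-Gamma(17/4, 767/96)
obs 4: x=-7/4 → posterior Inverse-Gamma(19/4, 421/48)
obs 5: x=-3/4 → posterior Inverse-Gamma(21/4, 845/96)
obs 6: x=-1 → posterior Inverse-Gamma(23/4, 857/96)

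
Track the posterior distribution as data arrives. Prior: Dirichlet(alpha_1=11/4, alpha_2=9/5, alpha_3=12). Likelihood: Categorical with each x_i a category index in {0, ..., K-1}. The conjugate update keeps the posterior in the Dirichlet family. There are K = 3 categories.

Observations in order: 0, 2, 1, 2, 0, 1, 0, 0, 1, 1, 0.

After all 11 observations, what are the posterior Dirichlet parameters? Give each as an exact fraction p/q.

alpha_1=31/4, alpha_2=29/5, alpha_3=14

obs 1: x=0 → posterior Dirichlet(15/4, 9/5, 12)
obs 2: x=2 → posterior Dirichlet(15/4, 9/5, 13)
obs 3: x=1 → posterior Dirichlet(15/4, 14/5, 13)
obs 4: x=2 → posterior Dirichlet(15/4, 14/5, 14)
obs 5: x=0 → posterior Dirichlet(19/4, 14/5, 14)
obs 6: x=1 → posterior Dirichlet(19/4, 19/5, 14)
obs 7: x=0 → posterior Dirichlet(23/4, 19/5, 14)
obs 8: x=0 → posterior Dirichlet(27/4, 19/5, 14)
obs 9: x=1 → posterior Dirichlet(27/4, 24/5, 14)
obs 10: x=1 → posterior Dirichlet(27/4, 29/5, 14)
obs 11: x=0 → posterior Dirichlet(31/4, 29/5, 14)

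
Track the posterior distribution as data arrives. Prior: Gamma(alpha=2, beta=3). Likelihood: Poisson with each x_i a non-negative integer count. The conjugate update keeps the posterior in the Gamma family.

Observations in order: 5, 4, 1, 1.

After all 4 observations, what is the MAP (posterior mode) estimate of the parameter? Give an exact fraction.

12/7

obs 1: x=5 → posterior Gamma(7, 4)
obs 2: x=4 → posterior Gamma(11, 5)
obs 3: x=1 → posterior Gamma(12, 6)
obs 4: x=1 → posterior Gamma(13, 7)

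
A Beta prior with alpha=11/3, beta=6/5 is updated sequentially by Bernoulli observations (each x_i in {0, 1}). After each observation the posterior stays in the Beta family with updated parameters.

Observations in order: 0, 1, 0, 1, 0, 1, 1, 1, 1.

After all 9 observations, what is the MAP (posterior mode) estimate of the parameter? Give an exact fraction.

65/89

obs 1: x=0 → posterior Beta(11/3, 11/5)
obs 2: x=1 → posterior Beta(14/3, 11/5)
obs 3: x=0 → posterior Beta(14/3, 16/5)
obs 4: x=1 → posterior Beta(17/3, 16/5)
obs 5: x=0 → posterior Beta(17/3, 21/5)
obs 6: x=1 → posterior Beta(20/3, 21/5)
obs 7: x=1 → posterior Beta(23/3, 21/5)
obs 8: x=1 → posterior Beta(26/3, 21/5)
obs 9: x=1 → posterior Beta(29/3, 21/5)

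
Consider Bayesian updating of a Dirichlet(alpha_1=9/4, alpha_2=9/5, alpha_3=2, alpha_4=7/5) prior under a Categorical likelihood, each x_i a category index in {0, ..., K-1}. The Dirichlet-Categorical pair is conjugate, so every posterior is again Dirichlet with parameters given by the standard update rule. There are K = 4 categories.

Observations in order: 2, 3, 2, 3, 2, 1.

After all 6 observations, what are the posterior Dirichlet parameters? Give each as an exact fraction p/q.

alpha_1=9/4, alpha_2=14/5, alpha_3=5, alpha_4=17/5

obs 1: x=2 → posterior Dirichlet(9/4, 9/5, 3, 7/5)
obs 2: x=3 → posterior Dirichlet(9/4, 9/5, 3, 12/5)
obs 3: x=2 → posterior Dirichlet(9/4, 9/5, 4, 12/5)
obs 4: x=3 → posterior Dirichlet(9/4, 9/5, 4, 17/5)
obs 5: x=2 → posterior Dirichlet(9/4, 9/5, 5, 17/5)
obs 6: x=1 → posterior Dirichlet(9/4, 14/5, 5, 17/5)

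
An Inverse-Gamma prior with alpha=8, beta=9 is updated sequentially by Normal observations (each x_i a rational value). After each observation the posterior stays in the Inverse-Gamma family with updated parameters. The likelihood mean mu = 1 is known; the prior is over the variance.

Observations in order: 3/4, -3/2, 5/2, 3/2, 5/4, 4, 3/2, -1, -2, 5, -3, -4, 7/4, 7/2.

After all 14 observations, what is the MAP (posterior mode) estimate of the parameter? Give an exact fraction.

obs 1: x=3/4 → posterior Inverse-Gamma(17/2, 289/32)
obs 2: x=-3/2 → posterior Inverse-Gamma(9, 389/32)
obs 3: x=5/2 → posterior Inverse-Gamma(19/2, 425/32)
obs 4: x=3/2 → posterior Inverse-Gamma(10, 429/32)
obs 5: x=5/4 → posterior Inverse-Gamma(21/2, 215/16)
obs 6: x=4 → posterior Inverse-Gamma(11, 287/16)
obs 7: x=3/2 → posterior Inverse-Gamma(23/2, 289/16)
obs 8: x=-1 → posterior Inverse-Gamma(12, 321/16)
obs 9: x=-2 → posterior Inverse-Gamma(25/2, 393/16)
obs 10: x=5 → posterior Inverse-Gamma(13, 521/16)
obs 11: x=-3 → posterior Inverse-Gamma(27/2, 649/16)
obs 12: x=-4 → posterior Inverse-Gamma(14, 849/16)
obs 13: x=7/4 → posterior Inverse-Gamma(29/2, 1707/32)
obs 14: x=7/2 → posterior Inverse-Gamma(15, 1807/32)

1807/512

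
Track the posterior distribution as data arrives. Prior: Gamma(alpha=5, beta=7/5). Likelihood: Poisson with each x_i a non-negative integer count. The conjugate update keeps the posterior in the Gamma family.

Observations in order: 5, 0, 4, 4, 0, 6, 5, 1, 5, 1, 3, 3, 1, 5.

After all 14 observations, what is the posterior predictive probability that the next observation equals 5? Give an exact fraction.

obs 1: x=5 → posterior Gamma(10, 12/5)
obs 2: x=0 → posterior Gamma(10, 17/5)
obs 3: x=4 → posterior Gamma(14, 22/5)
obs 4: x=4 → posterior Gamma(18, 27/5)
obs 5: x=0 → posterior Gamma(18, 32/5)
obs 6: x=6 → posterior Gamma(24, 37/5)
obs 7: x=5 → posterior Gamma(29, 42/5)
obs 8: x=1 → posterior Gamma(30, 47/5)
obs 9: x=5 → posterior Gamma(35, 52/5)
obs 10: x=1 → posterior Gamma(36, 57/5)
obs 11: x=3 → posterior Gamma(39, 62/5)
obs 12: x=3 → posterior Gamma(42, 67/5)
obs 13: x=1 → posterior Gamma(43, 72/5)
obs 14: x=5 → posterior Gamma(48, 77/5)

1807525540908475268005922409983266959453825338165894047122296764080302307159465486823787272272609375/16904961798044064103995931526805716811002535009729508219273812236803110738436735703389800497101668352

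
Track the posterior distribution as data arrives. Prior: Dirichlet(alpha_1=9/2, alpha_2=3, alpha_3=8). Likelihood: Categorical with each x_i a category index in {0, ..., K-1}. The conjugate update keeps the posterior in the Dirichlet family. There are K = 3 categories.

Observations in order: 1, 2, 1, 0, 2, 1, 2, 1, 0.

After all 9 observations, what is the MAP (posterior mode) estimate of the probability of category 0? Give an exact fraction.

11/43

obs 1: x=1 → posterior Dirichlet(9/2, 4, 8)
obs 2: x=2 → posterior Dirichlet(9/2, 4, 9)
obs 3: x=1 → posterior Dirichlet(9/2, 5, 9)
obs 4: x=0 → posterior Dirichlet(11/2, 5, 9)
obs 5: x=2 → posterior Dirichlet(11/2, 5, 10)
obs 6: x=1 → posterior Dirichlet(11/2, 6, 10)
obs 7: x=2 → posterior Dirichlet(11/2, 6, 11)
obs 8: x=1 → posterior Dirichlet(11/2, 7, 11)
obs 9: x=0 → posterior Dirichlet(13/2, 7, 11)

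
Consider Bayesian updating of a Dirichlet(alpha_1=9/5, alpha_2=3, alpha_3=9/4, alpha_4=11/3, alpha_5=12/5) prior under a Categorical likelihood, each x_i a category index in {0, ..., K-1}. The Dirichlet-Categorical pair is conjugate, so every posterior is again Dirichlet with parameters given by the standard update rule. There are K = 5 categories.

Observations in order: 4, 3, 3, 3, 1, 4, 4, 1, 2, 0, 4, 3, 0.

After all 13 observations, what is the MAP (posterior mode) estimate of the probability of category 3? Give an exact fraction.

400/1267

obs 1: x=4 → posterior Dirichlet(9/5, 3, 9/4, 11/3, 17/5)
obs 2: x=3 → posterior Dirichlet(9/5, 3, 9/4, 14/3, 17/5)
obs 3: x=3 → posterior Dirichlet(9/5, 3, 9/4, 17/3, 17/5)
obs 4: x=3 → posterior Dirichlet(9/5, 3, 9/4, 20/3, 17/5)
obs 5: x=1 → posterior Dirichlet(9/5, 4, 9/4, 20/3, 17/5)
obs 6: x=4 → posterior Dirichlet(9/5, 4, 9/4, 20/3, 22/5)
obs 7: x=4 → posterior Dirichlet(9/5, 4, 9/4, 20/3, 27/5)
obs 8: x=1 → posterior Dirichlet(9/5, 5, 9/4, 20/3, 27/5)
obs 9: x=2 → posterior Dirichlet(9/5, 5, 13/4, 20/3, 27/5)
obs 10: x=0 → posterior Dirichlet(14/5, 5, 13/4, 20/3, 27/5)
obs 11: x=4 → posterior Dirichlet(14/5, 5, 13/4, 20/3, 32/5)
obs 12: x=3 → posterior Dirichlet(14/5, 5, 13/4, 23/3, 32/5)
obs 13: x=0 → posterior Dirichlet(19/5, 5, 13/4, 23/3, 32/5)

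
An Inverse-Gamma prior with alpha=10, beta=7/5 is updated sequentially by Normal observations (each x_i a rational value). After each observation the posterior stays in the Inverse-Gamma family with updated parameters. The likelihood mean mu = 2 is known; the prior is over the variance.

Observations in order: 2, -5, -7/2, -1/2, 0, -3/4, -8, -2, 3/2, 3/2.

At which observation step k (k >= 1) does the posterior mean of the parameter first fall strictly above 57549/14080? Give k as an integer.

k = 6

obs 1: x=2 → posterior Inverse-Gamma(21/2, 7/5)
obs 2: x=-5 → posterior Inverse-Gamma(11, 259/10)
obs 3: x=-7/2 → posterior Inverse-Gamma(23/2, 1641/40)
obs 4: x=-1/2 → posterior Inverse-Gamma(12, 883/20)
obs 5: x=0 → posterior Inverse-Gamma(25/2, 923/20)
obs 6: x=-3/4 → posterior Inverse-Gamma(13, 7989/160)
obs 7: x=-8 → posterior Inverse-Gamma(27/2, 15989/160)
obs 8: x=-2 → posterior Inverse-Gamma(14, 17269/160)
obs 9: x=3/2 → posterior Inverse-Gamma(29/2, 17289/160)
obs 10: x=3/2 → posterior Inverse-Gamma(15, 17309/160)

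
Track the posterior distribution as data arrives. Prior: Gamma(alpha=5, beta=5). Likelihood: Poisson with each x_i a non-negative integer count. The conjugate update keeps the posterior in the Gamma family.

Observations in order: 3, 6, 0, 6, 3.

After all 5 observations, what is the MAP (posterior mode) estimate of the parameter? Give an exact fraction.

obs 1: x=3 → posterior Gamma(8, 6)
obs 2: x=6 → posterior Gamma(14, 7)
obs 3: x=0 → posterior Gamma(14, 8)
obs 4: x=6 → posterior Gamma(20, 9)
obs 5: x=3 → posterior Gamma(23, 10)

11/5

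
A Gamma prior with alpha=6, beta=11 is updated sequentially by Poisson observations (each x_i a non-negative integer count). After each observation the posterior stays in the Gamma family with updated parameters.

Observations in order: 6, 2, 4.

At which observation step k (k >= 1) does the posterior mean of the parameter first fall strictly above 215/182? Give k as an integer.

k = 3

obs 1: x=6 → posterior Gamma(12, 12)
obs 2: x=2 → posterior Gamma(14, 13)
obs 3: x=4 → posterior Gamma(18, 14)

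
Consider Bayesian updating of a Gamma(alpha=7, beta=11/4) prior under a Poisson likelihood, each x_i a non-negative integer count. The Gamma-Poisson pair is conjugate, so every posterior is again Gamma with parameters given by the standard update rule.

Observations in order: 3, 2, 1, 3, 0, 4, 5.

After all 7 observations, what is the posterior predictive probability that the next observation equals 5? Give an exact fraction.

727054616362434828016247659321176572408049914880/10093776109231555797740541116805209814919811290249

obs 1: x=3 → posterior Gamma(10, 15/4)
obs 2: x=2 → posterior Gamma(12, 19/4)
obs 3: x=1 → posterior Gamma(13, 23/4)
obs 4: x=3 → posterior Gamma(16, 27/4)
obs 5: x=0 → posterior Gamma(16, 31/4)
obs 6: x=4 → posterior Gamma(20, 35/4)
obs 7: x=5 → posterior Gamma(25, 39/4)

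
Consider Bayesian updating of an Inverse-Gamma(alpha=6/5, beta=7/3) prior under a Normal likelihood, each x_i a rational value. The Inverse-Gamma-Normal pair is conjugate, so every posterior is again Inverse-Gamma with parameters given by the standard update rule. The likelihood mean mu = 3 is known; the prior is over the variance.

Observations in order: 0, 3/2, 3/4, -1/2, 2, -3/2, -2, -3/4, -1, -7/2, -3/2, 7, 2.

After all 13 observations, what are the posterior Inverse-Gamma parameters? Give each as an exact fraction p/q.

alpha=77/10, beta=4537/48

obs 1: x=0 → posterior Inverse-Gamma(17/10, 41/6)
obs 2: x=3/2 → posterior Inverse-Gamma(11/5, 191/24)
obs 3: x=3/4 → posterior Inverse-Gamma(27/10, 1007/96)
obs 4: x=-1/2 → posterior Inverse-Gamma(16/5, 1595/96)
obs 5: x=2 → posterior Inverse-Gamma(37/10, 1643/96)
obs 6: x=-3/2 → posterior Inverse-Gamma(21/5, 2615/96)
obs 7: x=-2 → posterior Inverse-Gamma(47/10, 3815/96)
obs 8: x=-3/4 → posterior Inverse-Gamma(26/5, 2245/48)
obs 9: x=-1 → posterior Inverse-Gamma(57/10, 2629/48)
obs 10: x=-7/2 → posterior Inverse-Gamma(31/5, 3643/48)
obs 11: x=-3/2 → posterior Inverse-Gamma(67/10, 4129/48)
obs 12: x=7 → posterior Inverse-Gamma(36/5, 4513/48)
obs 13: x=2 → posterior Inverse-Gamma(77/10, 4537/48)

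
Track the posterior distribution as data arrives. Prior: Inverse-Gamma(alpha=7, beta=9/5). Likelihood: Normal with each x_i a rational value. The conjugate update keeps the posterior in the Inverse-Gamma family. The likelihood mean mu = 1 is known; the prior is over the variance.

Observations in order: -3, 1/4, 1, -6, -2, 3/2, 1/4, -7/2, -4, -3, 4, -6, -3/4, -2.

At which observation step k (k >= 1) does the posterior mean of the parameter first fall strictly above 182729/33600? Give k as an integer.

obs 1: x=-3 → posterior Inverse-Gamma(15/2, 49/5)
obs 2: x=1/4 → posterior Inverse-Gamma(8, 1613/160)
obs 3: x=1 → posterior Inverse-Gamma(17/2, 1613/160)
obs 4: x=-6 → posterior Inverse-Gamma(9, 5533/160)
obs 5: x=-2 → posterior Inverse-Gamma(19/2, 6253/160)
obs 6: x=3/2 → posterior Inverse-Gamma(10, 6273/160)
obs 7: x=1/4 → posterior Inverse-Gamma(21/2, 3159/80)
obs 8: x=-7/2 → posterior Inverse-Gamma(11, 3969/80)
obs 9: x=-4 → posterior Inverse-Gamma(23/2, 4969/80)
obs 10: x=-3 → posterior Inverse-Gamma(12, 5609/80)
obs 11: x=4 → posterior Inverse-Gamma(25/2, 5969/80)
obs 12: x=-6 → posterior Inverse-Gamma(13, 7929/80)
obs 13: x=-3/4 → posterior Inverse-Gamma(27/2, 16103/160)
obs 14: x=-2 → posterior Inverse-Gamma(14, 16823/160)

k = 9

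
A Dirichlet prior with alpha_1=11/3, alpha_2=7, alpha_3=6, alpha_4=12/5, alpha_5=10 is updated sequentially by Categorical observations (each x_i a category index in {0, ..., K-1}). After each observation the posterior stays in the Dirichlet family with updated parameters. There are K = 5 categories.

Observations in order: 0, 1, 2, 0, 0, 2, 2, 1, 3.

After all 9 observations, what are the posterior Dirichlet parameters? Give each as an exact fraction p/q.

obs 1: x=0 → posterior Dirichlet(14/3, 7, 6, 12/5, 10)
obs 2: x=1 → posterior Dirichlet(14/3, 8, 6, 12/5, 10)
obs 3: x=2 → posterior Dirichlet(14/3, 8, 7, 12/5, 10)
obs 4: x=0 → posterior Dirichlet(17/3, 8, 7, 12/5, 10)
obs 5: x=0 → posterior Dirichlet(20/3, 8, 7, 12/5, 10)
obs 6: x=2 → posterior Dirichlet(20/3, 8, 8, 12/5, 10)
obs 7: x=2 → posterior Dirichlet(20/3, 8, 9, 12/5, 10)
obs 8: x=1 → posterior Dirichlet(20/3, 9, 9, 12/5, 10)
obs 9: x=3 → posterior Dirichlet(20/3, 9, 9, 17/5, 10)

alpha_1=20/3, alpha_2=9, alpha_3=9, alpha_4=17/5, alpha_5=10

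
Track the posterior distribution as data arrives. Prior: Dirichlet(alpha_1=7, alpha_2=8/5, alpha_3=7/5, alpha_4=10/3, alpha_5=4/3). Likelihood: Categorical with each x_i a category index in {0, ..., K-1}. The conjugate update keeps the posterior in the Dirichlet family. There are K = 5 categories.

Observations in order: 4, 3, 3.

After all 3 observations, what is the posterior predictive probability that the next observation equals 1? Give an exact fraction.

obs 1: x=4 → posterior Dirichlet(7, 8/5, 7/5, 10/3, 7/3)
obs 2: x=3 → posterior Dirichlet(7, 8/5, 7/5, 13/3, 7/3)
obs 3: x=3 → posterior Dirichlet(7, 8/5, 7/5, 16/3, 7/3)

24/265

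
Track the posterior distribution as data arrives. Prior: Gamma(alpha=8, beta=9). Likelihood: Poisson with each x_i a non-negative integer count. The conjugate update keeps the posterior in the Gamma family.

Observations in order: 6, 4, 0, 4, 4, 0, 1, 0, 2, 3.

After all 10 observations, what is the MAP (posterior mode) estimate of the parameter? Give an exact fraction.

31/19

obs 1: x=6 → posterior Gamma(14, 10)
obs 2: x=4 → posterior Gamma(18, 11)
obs 3: x=0 → posterior Gamma(18, 12)
obs 4: x=4 → posterior Gamma(22, 13)
obs 5: x=4 → posterior Gamma(26, 14)
obs 6: x=0 → posterior Gamma(26, 15)
obs 7: x=1 → posterior Gamma(27, 16)
obs 8: x=0 → posterior Gamma(27, 17)
obs 9: x=2 → posterior Gamma(29, 18)
obs 10: x=3 → posterior Gamma(32, 19)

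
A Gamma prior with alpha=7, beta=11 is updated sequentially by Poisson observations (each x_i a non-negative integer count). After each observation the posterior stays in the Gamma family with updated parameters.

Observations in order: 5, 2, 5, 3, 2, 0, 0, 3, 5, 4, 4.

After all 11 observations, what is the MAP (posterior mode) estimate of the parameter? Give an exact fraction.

39/22

obs 1: x=5 → posterior Gamma(12, 12)
obs 2: x=2 → posterior Gamma(14, 13)
obs 3: x=5 → posterior Gamma(19, 14)
obs 4: x=3 → posterior Gamma(22, 15)
obs 5: x=2 → posterior Gamma(24, 16)
obs 6: x=0 → posterior Gamma(24, 17)
obs 7: x=0 → posterior Gamma(24, 18)
obs 8: x=3 → posterior Gamma(27, 19)
obs 9: x=5 → posterior Gamma(32, 20)
obs 10: x=4 → posterior Gamma(36, 21)
obs 11: x=4 → posterior Gamma(40, 22)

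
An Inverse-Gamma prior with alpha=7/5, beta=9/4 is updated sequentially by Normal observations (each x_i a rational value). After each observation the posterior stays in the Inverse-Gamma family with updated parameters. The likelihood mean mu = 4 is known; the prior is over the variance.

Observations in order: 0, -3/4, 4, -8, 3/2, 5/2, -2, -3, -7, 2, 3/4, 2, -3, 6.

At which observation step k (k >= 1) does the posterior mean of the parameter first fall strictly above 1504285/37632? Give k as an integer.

obs 1: x=0 → posterior Inverse-Gamma(19/10, 41/4)
obs 2: x=-3/4 → posterior Inverse-Gamma(12/5, 689/32)
obs 3: x=4 → posterior Inverse-Gamma(29/10, 689/32)
obs 4: x=-8 → posterior Inverse-Gamma(17/5, 2993/32)
obs 5: x=3/2 → posterior Inverse-Gamma(39/10, 3093/32)
obs 6: x=5/2 → posterior Inverse-Gamma(22/5, 3129/32)
obs 7: x=-2 → posterior Inverse-Gamma(49/10, 3705/32)
obs 8: x=-3 → posterior Inverse-Gamma(27/5, 4489/32)
obs 9: x=-7 → posterior Inverse-Gamma(59/10, 6425/32)
obs 10: x=2 → posterior Inverse-Gamma(32/5, 6489/32)
obs 11: x=3/4 → posterior Inverse-Gamma(69/10, 3329/16)
obs 12: x=2 → posterior Inverse-Gamma(37/5, 3361/16)
obs 13: x=-3 → posterior Inverse-Gamma(79/10, 3753/16)
obs 14: x=6 → posterior Inverse-Gamma(42/5, 3785/16)

k = 9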